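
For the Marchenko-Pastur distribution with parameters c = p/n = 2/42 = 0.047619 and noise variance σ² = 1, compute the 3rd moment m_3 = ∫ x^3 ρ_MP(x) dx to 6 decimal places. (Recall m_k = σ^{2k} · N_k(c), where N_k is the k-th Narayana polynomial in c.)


E[X³] = σ⁶ (1 + 3c + c²) (third MP moment). With σ² = 1 (so σ⁶ = 1) and c = 2/42 = 0.047619: E[X³] = 1 · (1 + 3·0.047619 + (0.047619)²) = 1 · 1.145125.

So E[X^3] = 1.145125.


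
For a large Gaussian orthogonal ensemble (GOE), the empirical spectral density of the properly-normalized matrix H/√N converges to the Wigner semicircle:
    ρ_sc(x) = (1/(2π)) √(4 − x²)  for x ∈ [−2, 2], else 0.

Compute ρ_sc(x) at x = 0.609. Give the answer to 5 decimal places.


ρ_sc(x) = (1/(2π)) √(4 − x²). With x = 0.609:
  4 − x² = 4 − (0.609)² = 4 − 0.370881 = 3.629119.
  √(4 − x²) = 1.905025.
  1/(2π) = 0.159155.
  ρ_sc(0.609) = 0.159155 · 1.905025 = 0.303194.

Rounded to 5 decimal places: ρ_sc(0.609) ≈ 0.30319.


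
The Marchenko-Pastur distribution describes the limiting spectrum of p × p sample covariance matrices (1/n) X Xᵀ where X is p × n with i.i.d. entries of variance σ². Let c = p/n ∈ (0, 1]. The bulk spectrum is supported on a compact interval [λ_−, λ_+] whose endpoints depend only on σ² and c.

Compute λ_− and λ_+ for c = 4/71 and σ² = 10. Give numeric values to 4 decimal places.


c = 4/71 = 0.056338; √c = 0.237356.
λ_− = σ² (1 − √c)² = 10 · (1 − 0.237356)² = 10 · (0.762644)² = 5.816254.
λ_+ = σ² (1 + √c)² = 10 · (1 + 0.237356)² = 10 · (1.237356)² = 15.310507.

Rounded to 4 decimal places: λ_− ≈ 5.8163, λ_+ ≈ 15.3105.


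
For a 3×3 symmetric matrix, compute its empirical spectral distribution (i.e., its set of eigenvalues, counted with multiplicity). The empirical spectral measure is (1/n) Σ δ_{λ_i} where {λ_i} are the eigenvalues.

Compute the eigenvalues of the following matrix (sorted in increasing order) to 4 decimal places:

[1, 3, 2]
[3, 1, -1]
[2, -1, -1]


Since M is real symmetric, all three eigenvalues are real; they are the roots of det(λI − M) = λ³ − (tr M) λ² + s λ − det M, where s is the sum of the principal 2×2 minors.
tr M = 1 + 1 + (-1) = 1.
s = (1·1 − 3²) + (1·(-1) − 2²) + (1·(-1) − (-1)²) = -8 + (-5) + (-2) = -15.
det M (expand along row 1) = 1·(-2) − 3·(-1) + 2·(-5) = -9.
Characteristic polynomial: λ³ − λ² − 15λ + 9 = 0.
Substitute λ = y + (tr M)/3 = y + 0.333333 to remove the quadratic term: y³ + p·y + q = 0 with p = s − (tr M)²/3 = -15.333333 and q = −2(tr M)³/27 + (tr M)·s/3 − det M = 3.925926.
Three real roots ⇒ use the trigonometric (Viète) form: r = 2√(−p/3) = 4.521553, φ = arccos(3q/(p·r)) = arccos(-0.169879) = 1.741503 rad.
y_k = r·cos(φ/3 − 2πk/3) for k = 0, 1, 2 gives y = 3.780869, 0.257148, -4.038016.
λ_k = y_k + 0.333333 gives λ = 4.1142, 0.5905, -3.7047 (check: the sum is 1.0000 = tr M).

Eigenvalues sorted in increasing order: [-3.7047, 0.5905, 4.1142].


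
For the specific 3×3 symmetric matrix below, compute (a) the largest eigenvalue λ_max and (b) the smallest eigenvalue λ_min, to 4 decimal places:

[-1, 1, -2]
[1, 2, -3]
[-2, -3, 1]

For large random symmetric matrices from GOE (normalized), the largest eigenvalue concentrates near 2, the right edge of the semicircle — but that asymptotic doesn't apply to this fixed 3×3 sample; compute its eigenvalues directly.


Since M is real symmetric, all three eigenvalues are real; they are the roots of det(λI − M) = λ³ − (tr M) λ² + s λ − det M, where s is the sum of the principal 2×2 minors.
tr M = -1 + 2 + 1 = 2.
s = ((-1)·2 − 1²) + ((-1)·1 − (-2)²) + (2·1 − (-3)²) = -3 + (-5) + (-7) = -15.
det M (expand along row 1) = (-1)·(-7) − 1·(-5) + (-2)·1 = 10.
Characteristic polynomial: λ³ − 2λ² − 15λ − 10 = 0.
Substitute λ = y + (tr M)/3 = y + 0.666667 to remove the quadratic term: y³ + p·y + q = 0 with p = s − (tr M)²/3 = -16.333333 and q = −2(tr M)³/27 + (tr M)·s/3 − det M = -20.592593.
Three real roots ⇒ use the trigonometric (Viète) form: r = 2√(−p/3) = 4.666667, φ = arccos(3q/(p·r)) = arccos(0.810496) = 0.625799 rad.
y_k = r·cos(φ/3 − 2πk/3) for k = 0, 1, 2 gives y = 4.565502, -1.445807, -3.119695.
λ_k = y_k + 0.666667 gives λ = 5.2322, -0.7791, -2.4530 (check: the sum is 2.0000 = tr M).

Hence λ_max = 5.2322 and λ_min = -2.4530.


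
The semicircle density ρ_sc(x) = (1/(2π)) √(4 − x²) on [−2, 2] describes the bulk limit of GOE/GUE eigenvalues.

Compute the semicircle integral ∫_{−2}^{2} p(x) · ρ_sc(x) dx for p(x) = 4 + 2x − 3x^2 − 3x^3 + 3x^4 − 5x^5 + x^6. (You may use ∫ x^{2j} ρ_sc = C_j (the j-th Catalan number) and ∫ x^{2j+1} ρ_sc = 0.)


Write p(x) = Σ a_i x^i, split into monomials and integrate each against ρ_sc separately.
Using ∫ x^{2j} ρ_sc = C_j = (1/(j+1)) C(2j, j) (Catalan numbers) and ∫ x^{2j+1} ρ_sc = 0 (odd monomials vanish by symmetry):
  i = 0 (even): a_0 · C_{0} = 4 · 1 = 4
  i = 1 (odd): ∫ x^1 ρ_sc = 0 (vanishes)
  i = 2 (even): a_2 · C_{1} = -3 · 1 = -3
  i = 3 (odd): ∫ x^3 ρ_sc = 0 (vanishes)
  i = 4 (even): a_4 · C_{2} = 3 · 2 = 6
  i = 5 (odd): ∫ x^5 ρ_sc = 0 (vanishes)
  i = 6 (even): a_6 · C_{3} = 1 · 5 = 5

Summing the contributions: ∫_{−2}^{2} p(x) ρ_sc(x) dx = 4 + (-3) + 6 + 5 = 12.


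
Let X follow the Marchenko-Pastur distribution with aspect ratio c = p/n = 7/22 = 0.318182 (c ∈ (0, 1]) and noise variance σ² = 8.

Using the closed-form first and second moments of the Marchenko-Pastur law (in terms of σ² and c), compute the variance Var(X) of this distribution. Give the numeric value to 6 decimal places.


Recall the MP moments m_1 = E[X] = σ² and m_2 = E[X²] = σ⁴ (1 + c).
m_1 = E[X] = σ² = 8, so m_1² = 64.
m_2 = E[X²] = σ⁴ (1 + c) = 64 · (1 + 0.318182) = 64 · 1.318182 = 84.363636.
(Note m_2 − m_1² simplifies to c · σ⁴ = 0.318182 · 64.)

Var(X) = m_2 − m_1² = 84.363636 − 64 = 20.363636.


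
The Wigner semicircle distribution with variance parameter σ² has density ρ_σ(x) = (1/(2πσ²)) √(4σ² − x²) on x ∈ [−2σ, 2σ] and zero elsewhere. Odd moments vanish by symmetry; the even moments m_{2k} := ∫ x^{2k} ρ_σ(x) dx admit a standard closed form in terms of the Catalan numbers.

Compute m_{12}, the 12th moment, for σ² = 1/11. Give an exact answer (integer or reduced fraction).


By the scaled semicircle moment identity, m_{2k} = σ^{2k} · C_k with k = 6.
C_6 = (1/(k+1)) · C(2k, k) = (1/7) · C(12, 6) = (1/7) · 924 = 132.
σ^{2k} = (σ²)^k = (1/11)^6 = 1/1771561.

Therefore m_{12} = σ^{12} · C_6 = (1/1771561) · 132 = 12/161051.


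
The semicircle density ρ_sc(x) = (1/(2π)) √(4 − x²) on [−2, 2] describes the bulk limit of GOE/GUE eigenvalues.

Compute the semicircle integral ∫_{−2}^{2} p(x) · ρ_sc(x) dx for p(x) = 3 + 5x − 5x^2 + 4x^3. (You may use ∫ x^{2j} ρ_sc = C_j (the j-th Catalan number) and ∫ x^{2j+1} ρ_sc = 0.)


Write p(x) = Σ a_i x^i, split into monomials and integrate each against ρ_sc separately.
Using ∫ x^{2j} ρ_sc = C_j = (1/(j+1)) C(2j, j) (Catalan numbers) and ∫ x^{2j+1} ρ_sc = 0 (odd monomials vanish by symmetry):
  i = 0 (even): a_0 · C_{0} = 3 · 1 = 3
  i = 1 (odd): ∫ x^1 ρ_sc = 0 (vanishes)
  i = 2 (even): a_2 · C_{1} = -5 · 1 = -5
  i = 3 (odd): ∫ x^3 ρ_sc = 0 (vanishes)

Summing the contributions: ∫_{−2}^{2} p(x) ρ_sc(x) dx = 3 + (-5) = -2.


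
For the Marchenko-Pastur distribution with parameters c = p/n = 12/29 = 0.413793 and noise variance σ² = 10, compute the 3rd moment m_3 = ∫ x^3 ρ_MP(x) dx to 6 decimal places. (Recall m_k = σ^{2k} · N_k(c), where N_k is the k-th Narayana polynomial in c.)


E[X³] = σ⁶ (1 + 3c + c²) (third MP moment). With σ² = 10 (so σ⁶ = 1000) and c = 12/29 = 0.413793: E[X³] = 1000 · (1 + 3·0.413793 + (0.413793)²) = 1000 · 2.412604.

So E[X^3] = 2412.604043.


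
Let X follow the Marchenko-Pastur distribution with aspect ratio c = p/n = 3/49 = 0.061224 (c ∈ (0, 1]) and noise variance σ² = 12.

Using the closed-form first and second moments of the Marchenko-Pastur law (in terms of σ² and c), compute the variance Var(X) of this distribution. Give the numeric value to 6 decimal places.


Recall the MP moments m_1 = E[X] = σ² and m_2 = E[X²] = σ⁴ (1 + c).
m_1 = E[X] = σ² = 12, so m_1² = 144.
m_2 = E[X²] = σ⁴ (1 + c) = 144 · (1 + 0.061224) = 144 · 1.061224 = 152.816327.
(Note m_2 − m_1² simplifies to c · σ⁴ = 0.061224 · 144.)

Var(X) = m_2 − m_1² = 152.816327 − 144 = 8.816327.


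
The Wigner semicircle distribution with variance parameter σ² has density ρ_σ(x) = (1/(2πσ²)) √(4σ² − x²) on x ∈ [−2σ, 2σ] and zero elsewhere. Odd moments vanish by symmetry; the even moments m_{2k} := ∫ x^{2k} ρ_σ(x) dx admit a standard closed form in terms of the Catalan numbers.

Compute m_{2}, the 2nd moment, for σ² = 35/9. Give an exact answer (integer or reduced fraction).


By the scaled semicircle moment identity, m_{2k} = σ^{2k} · C_k with k = 1.
C_1 = (1/(k+1)) · C(2k, k) = (1/2) · C(2, 1) = (1/2) · 2 = 1.
σ^{2k} = (σ²)^k = (35/9)^1 = 35/9.

Therefore m_{2} = σ^{2} · C_1 = (35/9) · 1 = 35/9.


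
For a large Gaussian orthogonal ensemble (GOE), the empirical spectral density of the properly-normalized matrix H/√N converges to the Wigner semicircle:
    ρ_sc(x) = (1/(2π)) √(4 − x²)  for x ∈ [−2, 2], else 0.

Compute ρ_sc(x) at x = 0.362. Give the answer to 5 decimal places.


ρ_sc(x) = (1/(2π)) √(4 − x²). With x = 0.362:
  4 − x² = 4 − (0.362)² = 4 − 0.131044 = 3.868956.
  √(4 − x²) = 1.966966.
  1/(2π) = 0.159155.
  ρ_sc(0.362) = 0.159155 · 1.966966 = 0.313052.

Rounded to 5 decimal places: ρ_sc(0.362) ≈ 0.31305.


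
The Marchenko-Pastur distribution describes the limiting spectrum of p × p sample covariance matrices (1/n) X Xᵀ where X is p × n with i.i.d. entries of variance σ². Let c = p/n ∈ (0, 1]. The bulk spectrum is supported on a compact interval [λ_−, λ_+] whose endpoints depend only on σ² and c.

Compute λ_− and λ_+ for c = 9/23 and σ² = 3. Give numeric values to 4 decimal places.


c = 9/23 = 0.391304; √c = 0.625543.
λ_− = σ² (1 − √c)² = 3 · (1 − 0.625543)² = 3 · (0.374457)² = 0.420654.
λ_+ = σ² (1 + √c)² = 3 · (1 + 0.625543)² = 3 · (1.625543)² = 7.927172.

Rounded to 4 decimal places: λ_− ≈ 0.4207, λ_+ ≈ 7.9272.


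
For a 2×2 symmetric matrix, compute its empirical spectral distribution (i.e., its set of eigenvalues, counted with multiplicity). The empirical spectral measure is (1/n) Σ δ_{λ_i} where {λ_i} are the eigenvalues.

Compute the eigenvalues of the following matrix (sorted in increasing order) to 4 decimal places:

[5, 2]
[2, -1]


Since M is real symmetric, both eigenvalues are real; they are the roots of det(λI − M) = λ² − (tr M) λ + det M.
tr M = 5 + (-1) = 4.
det M = 5·(-1) − 2² = -5 − 4 = -9.
Characteristic polynomial: λ² − 4λ − 9 = 0.
Discriminant Δ = (tr M)² − 4·det M = 16 − (-36) = 52; √Δ = 7.211103.
λ = (tr M ± √Δ)/2 = (4 ± 7.211103)/2, giving (tr M − √Δ)/2 = -1.6056 and (tr M + √Δ)/2 = 5.6056.

Eigenvalues sorted in increasing order: [-1.6056, 5.6056].


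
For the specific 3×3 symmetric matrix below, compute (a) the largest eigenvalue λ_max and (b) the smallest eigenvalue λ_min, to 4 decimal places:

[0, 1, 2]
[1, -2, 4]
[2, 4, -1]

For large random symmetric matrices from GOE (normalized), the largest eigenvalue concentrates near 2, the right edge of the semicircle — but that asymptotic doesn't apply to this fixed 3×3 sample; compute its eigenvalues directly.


Since M is real symmetric, all three eigenvalues are real; they are the roots of det(λI − M) = λ³ − (tr M) λ² + s λ − det M, where s is the sum of the principal 2×2 minors.
tr M = 0 + (-2) + (-1) = -3.
s = (0·(-2) − 1²) + (0·(-1) − 2²) + ((-2)·(-1) − 4²) = -1 + (-4) + (-14) = -19.
det M (expand along row 1) = 0·(-14) − 1·(-9) + 2·8 = 25.
Characteristic polynomial: λ³ + 3λ² − 19λ − 25 = 0.
Substitute λ = y + (tr M)/3 = y − 1.000000 to remove the quadratic term: y³ + p·y + q = 0 with p = s − (tr M)²/3 = -22.000000 and q = −2(tr M)³/27 + (tr M)·s/3 − det M = -4.000000.
Three real roots ⇒ use the trigonometric (Viète) form: r = 2√(−p/3) = 5.416026, φ = arccos(3q/(p·r)) = arccos(0.100711) = 1.469914 rad.
y_k = r·cos(φ/3 − 2πk/3) for k = 0, 1, 2 gives y = 4.778810, -0.182093, -4.596718.
λ_k = y_k − 1.000000 gives λ = 3.7788, -1.1821, -5.5967 (check: the sum is -3.0000 = tr M).

Hence λ_max = 3.7788 and λ_min = -5.5967.


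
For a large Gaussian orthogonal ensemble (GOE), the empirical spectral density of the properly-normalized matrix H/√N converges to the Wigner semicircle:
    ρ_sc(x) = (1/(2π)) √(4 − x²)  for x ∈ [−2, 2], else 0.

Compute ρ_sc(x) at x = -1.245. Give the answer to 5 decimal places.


ρ_sc(x) = (1/(2π)) √(4 − x²). With x = -1.245:
  4 − x² = 4 − (-1.245)² = 4 − 1.550025 = 2.449975.
  √(4 − x²) = 1.565240.
  1/(2π) = 0.159155.
  ρ_sc(-1.245) = 0.159155 · 1.565240 = 0.249116.

Rounded to 5 decimal places: ρ_sc(-1.245) ≈ 0.24912.


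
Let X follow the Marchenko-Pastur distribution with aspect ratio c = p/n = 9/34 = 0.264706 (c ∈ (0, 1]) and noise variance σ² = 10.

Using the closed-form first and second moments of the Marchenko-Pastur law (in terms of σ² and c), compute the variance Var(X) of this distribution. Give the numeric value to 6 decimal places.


Recall the MP moments m_1 = E[X] = σ² and m_2 = E[X²] = σ⁴ (1 + c).
m_1 = E[X] = σ² = 10, so m_1² = 100.
m_2 = E[X²] = σ⁴ (1 + c) = 100 · (1 + 0.264706) = 100 · 1.264706 = 126.470588.
(Note m_2 − m_1² simplifies to c · σ⁴ = 0.264706 · 100.)

Var(X) = m_2 − m_1² = 126.470588 − 100 = 26.470588.


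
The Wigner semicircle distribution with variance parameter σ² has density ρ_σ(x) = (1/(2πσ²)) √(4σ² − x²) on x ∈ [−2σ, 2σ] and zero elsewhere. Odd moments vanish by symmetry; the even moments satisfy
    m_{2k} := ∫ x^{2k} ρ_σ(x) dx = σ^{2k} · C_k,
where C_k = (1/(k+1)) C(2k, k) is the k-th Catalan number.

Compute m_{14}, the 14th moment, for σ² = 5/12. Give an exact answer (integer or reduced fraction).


By the scaled semicircle moment identity, m_{2k} = σ^{2k} · C_k with k = 7.
C_7 = (1/(k+1)) · C(2k, k) = (1/8) · C(14, 7) = (1/8) · 3432 = 429.
σ^{2k} = (σ²)^k = (5/12)^7 = 78125/35831808.

Therefore m_{14} = σ^{14} · C_7 = (78125/35831808) · 429 = 11171875/11943936.


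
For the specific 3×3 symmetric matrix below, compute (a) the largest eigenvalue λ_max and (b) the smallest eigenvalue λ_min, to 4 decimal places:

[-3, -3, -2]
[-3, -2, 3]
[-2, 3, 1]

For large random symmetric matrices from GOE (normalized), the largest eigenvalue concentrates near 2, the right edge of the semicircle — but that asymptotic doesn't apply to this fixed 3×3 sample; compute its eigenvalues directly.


Since M is real symmetric, all three eigenvalues are real; they are the roots of det(λI − M) = λ³ − (tr M) λ² + s λ − det M, where s is the sum of the principal 2×2 minors.
tr M = -3 + (-2) + 1 = -4.
s = ((-3)·(-2) − (-3)²) + ((-3)·1 − (-2)²) + ((-2)·1 − 3²) = -3 + (-7) + (-11) = -21.
det M (expand along row 1) = (-3)·(-11) − (-3)·3 + (-2)·(-13) = 68.
Characteristic polynomial: λ³ + 4λ² − 21λ − 68 = 0.
Substitute λ = y + (tr M)/3 = y − 1.333333 to remove the quadratic term: y³ + p·y + q = 0 with p = s − (tr M)²/3 = -26.333333 and q = −2(tr M)³/27 + (tr M)·s/3 − det M = -35.259259.
Three real roots ⇒ use the trigonometric (Viète) form: r = 2√(−p/3) = 5.925463, φ = arccos(3q/(p·r)) = arccos(0.677901) = 0.825893 rad.
y_k = r·cos(φ/3 − 2πk/3) for k = 0, 1, 2 gives y = 5.702336, -1.456228, -4.246108.
λ_k = y_k − 1.333333 gives λ = 4.3690, -2.7896, -5.5794 (check: the sum is -4.0000 = tr M).

Hence λ_max = 4.3690 and λ_min = -5.5794.


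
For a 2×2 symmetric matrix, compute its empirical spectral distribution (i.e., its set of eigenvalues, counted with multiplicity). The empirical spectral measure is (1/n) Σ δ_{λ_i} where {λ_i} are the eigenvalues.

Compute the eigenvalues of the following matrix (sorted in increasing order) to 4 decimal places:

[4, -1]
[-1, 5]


Since M is real symmetric, both eigenvalues are real; they are the roots of det(λI − M) = λ² − (tr M) λ + det M.
tr M = 4 + 5 = 9.
det M = 4·5 − (-1)² = 20 − 1 = 19.
Characteristic polynomial: λ² − 9λ + 19 = 0.
Discriminant Δ = (tr M)² − 4·det M = 81 − 76 = 5; √Δ = 2.236068.
λ = (tr M ± √Δ)/2 = (9 ± 2.236068)/2, giving (tr M − √Δ)/2 = 3.3820 and (tr M + √Δ)/2 = 5.6180.

Eigenvalues sorted in increasing order: [3.3820, 5.6180].


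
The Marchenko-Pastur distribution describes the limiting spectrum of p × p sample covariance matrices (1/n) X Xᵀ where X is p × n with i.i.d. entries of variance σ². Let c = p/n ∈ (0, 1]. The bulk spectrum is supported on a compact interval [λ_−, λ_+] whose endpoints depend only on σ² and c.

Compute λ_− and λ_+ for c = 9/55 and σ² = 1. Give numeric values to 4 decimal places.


c = 9/55 = 0.163636; √c = 0.404520.
λ_− = σ² (1 − √c)² = 1 · (1 − 0.404520)² = 1 · (0.595480)² = 0.354597.
λ_+ = σ² (1 + √c)² = 1 · (1 + 0.404520)² = 1 · (1.404520)² = 1.972676.

Rounded to 4 decimal places: λ_− ≈ 0.3546, λ_+ ≈ 1.9727.


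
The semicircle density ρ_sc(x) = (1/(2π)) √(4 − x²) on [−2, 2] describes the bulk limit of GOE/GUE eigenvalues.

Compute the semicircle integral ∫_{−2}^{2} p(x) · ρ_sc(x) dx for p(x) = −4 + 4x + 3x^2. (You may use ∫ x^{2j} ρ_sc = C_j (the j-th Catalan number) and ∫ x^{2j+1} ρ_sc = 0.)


Write p(x) = Σ a_i x^i, split into monomials and integrate each against ρ_sc separately.
Using ∫ x^{2j} ρ_sc = C_j = (1/(j+1)) C(2j, j) (Catalan numbers) and ∫ x^{2j+1} ρ_sc = 0 (odd monomials vanish by symmetry):
  i = 0 (even): a_0 · C_{0} = -4 · 1 = -4
  i = 1 (odd): ∫ x^1 ρ_sc = 0 (vanishes)
  i = 2 (even): a_2 · C_{1} = 3 · 1 = 3

Summing the contributions: ∫_{−2}^{2} p(x) ρ_sc(x) dx = (-4) + 3 = -1.


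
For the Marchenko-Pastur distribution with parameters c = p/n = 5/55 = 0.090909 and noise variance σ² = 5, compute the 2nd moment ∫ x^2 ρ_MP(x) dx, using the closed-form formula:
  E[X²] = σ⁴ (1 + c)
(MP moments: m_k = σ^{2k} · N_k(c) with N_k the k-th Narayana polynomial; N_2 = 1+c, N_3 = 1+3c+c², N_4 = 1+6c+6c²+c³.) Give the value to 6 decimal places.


E[X²] = σ⁴ (1 + c) (second MP moment). With σ² = 5 (so σ⁴ = 25) and c = 5/55 = 0.090909: E[X²] = 25 · (1 + 0.090909) = 25 · 1.090909.

So E[X^2] = 27.272727.


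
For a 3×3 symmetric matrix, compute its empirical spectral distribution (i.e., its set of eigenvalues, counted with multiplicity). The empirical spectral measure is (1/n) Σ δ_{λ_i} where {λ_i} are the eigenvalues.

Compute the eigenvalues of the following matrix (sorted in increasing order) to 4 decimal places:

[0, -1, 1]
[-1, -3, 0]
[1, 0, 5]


Since M is real symmetric, all three eigenvalues are real; they are the roots of det(λI − M) = λ³ − (tr M) λ² + s λ − det M, where s is the sum of the principal 2×2 minors.
tr M = 0 + (-3) + 5 = 2.
s = (0·(-3) − (-1)²) + (0·5 − 1²) + ((-3)·5 − 0²) = -1 + (-1) + (-15) = -17.
det M (expand along row 1) = 0·(-15) − (-1)·(-5) + 1·3 = -2.
Characteristic polynomial: λ³ − 2λ² − 17λ + 2 = 0.
Substitute λ = y + (tr M)/3 = y + 0.666667 to remove the quadratic term: y³ + p·y + q = 0 with p = s − (tr M)²/3 = -18.333333 and q = −2(tr M)³/27 + (tr M)·s/3 − det M = -9.925926.
Three real roots ⇒ use the trigonometric (Viète) form: r = 2√(−p/3) = 4.944132, φ = arccos(3q/(p·r)) = arccos(0.328519) = 1.236061 rad.
y_k = r·cos(φ/3 − 2πk/3) for k = 0, 1, 2 gives y = 4.530376, -0.550515, -3.979861.
λ_k = y_k + 0.666667 gives λ = 5.1970, 0.1162, -3.3132 (check: the sum is 2.0000 = tr M).

Eigenvalues sorted in increasing order: [-3.3132, 0.1162, 5.1970].


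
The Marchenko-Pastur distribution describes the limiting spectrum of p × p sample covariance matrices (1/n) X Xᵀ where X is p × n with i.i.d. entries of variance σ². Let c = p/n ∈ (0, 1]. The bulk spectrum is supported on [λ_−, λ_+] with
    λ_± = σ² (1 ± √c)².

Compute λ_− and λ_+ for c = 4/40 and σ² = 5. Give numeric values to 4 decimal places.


c = 4/40 = 0.100000; √c = 0.316228.
λ_− = σ² (1 − √c)² = 5 · (1 − 0.316228)² = 5 · (0.683772)² = 2.337722.
λ_+ = σ² (1 + √c)² = 5 · (1 + 0.316228)² = 5 · (1.316228)² = 8.662278.

Rounded to 4 decimal places: λ_− ≈ 2.3377, λ_+ ≈ 8.6623.


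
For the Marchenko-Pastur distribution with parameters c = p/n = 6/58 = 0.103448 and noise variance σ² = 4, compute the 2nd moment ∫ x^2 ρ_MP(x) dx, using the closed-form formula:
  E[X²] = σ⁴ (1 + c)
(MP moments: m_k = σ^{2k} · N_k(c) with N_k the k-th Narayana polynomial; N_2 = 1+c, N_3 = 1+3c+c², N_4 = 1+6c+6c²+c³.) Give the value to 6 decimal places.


E[X²] = σ⁴ (1 + c) (second MP moment). With σ² = 4 (so σ⁴ = 16) and c = 6/58 = 0.103448: E[X²] = 16 · (1 + 0.103448) = 16 · 1.103448.

So E[X^2] = 17.655172.


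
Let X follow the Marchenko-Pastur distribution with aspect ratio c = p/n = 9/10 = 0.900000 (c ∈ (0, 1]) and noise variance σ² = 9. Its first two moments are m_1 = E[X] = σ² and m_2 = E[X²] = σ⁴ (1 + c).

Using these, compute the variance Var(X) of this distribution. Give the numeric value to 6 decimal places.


m_1 = E[X] = σ² = 9, so m_1² = 81.
m_2 = E[X²] = σ⁴ (1 + c) = 81 · (1 + 0.900000) = 81 · 1.900000 = 153.900000.
(Note m_2 − m_1² simplifies to c · σ⁴ = 0.900000 · 81.)

Var(X) = m_2 − m_1² = 153.900000 − 81 = 72.900000.


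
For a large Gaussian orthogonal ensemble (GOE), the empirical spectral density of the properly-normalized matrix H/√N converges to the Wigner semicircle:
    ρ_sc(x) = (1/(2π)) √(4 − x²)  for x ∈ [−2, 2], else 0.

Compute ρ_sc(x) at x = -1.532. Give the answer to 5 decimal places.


ρ_sc(x) = (1/(2π)) √(4 − x²). With x = -1.532:
  4 − x² = 4 − (-1.532)² = 4 − 2.347024 = 1.652976.
  √(4 − x²) = 1.285681.
  1/(2π) = 0.159155.
  ρ_sc(-1.532) = 0.159155 · 1.285681 = 0.204623.

Rounded to 5 decimal places: ρ_sc(-1.532) ≈ 0.20462.


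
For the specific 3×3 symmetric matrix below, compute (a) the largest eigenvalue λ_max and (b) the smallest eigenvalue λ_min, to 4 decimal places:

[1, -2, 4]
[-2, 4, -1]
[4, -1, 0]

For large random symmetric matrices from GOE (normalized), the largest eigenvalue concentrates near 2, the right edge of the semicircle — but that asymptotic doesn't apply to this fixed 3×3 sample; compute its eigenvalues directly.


Since M is real symmetric, all three eigenvalues are real; they are the roots of det(λI − M) = λ³ − (tr M) λ² + s λ − det M, where s is the sum of the principal 2×2 minors.
tr M = 1 + 4 + 0 = 5.
s = (1·4 − (-2)²) + (1·0 − 4²) + (4·0 − (-1)²) = 0 + (-16) + (-1) = -17.
det M (expand along row 1) = 1·(-1) − (-2)·4 + 4·(-14) = -49.
Characteristic polynomial: λ³ − 5λ² − 17λ + 49 = 0.
Substitute λ = y + (tr M)/3 = y + 1.666667 to remove the quadratic term: y³ + p·y + q = 0 with p = s − (tr M)²/3 = -25.333333 and q = −2(tr M)³/27 + (tr M)·s/3 − det M = 11.407407.
Three real roots ⇒ use the trigonometric (Viète) form: r = 2√(−p/3) = 5.811865, φ = arccos(3q/(p·r)) = arccos(-0.232434) = 1.805376 rad.
y_k = r·cos(φ/3 − 2πk/3) for k = 0, 1, 2 gives y = 4.790851, 0.453986, -5.244837.
λ_k = y_k + 1.666667 gives λ = 6.4575, 2.1207, -3.5782 (check: the sum is 5.0000 = tr M).

Hence λ_max = 6.4575 and λ_min = -3.5782.


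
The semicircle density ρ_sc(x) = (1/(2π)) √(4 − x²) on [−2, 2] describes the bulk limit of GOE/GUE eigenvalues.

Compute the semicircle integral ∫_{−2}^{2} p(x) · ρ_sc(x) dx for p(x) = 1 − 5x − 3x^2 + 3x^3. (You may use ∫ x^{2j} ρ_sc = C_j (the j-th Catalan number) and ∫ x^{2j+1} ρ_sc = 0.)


Write p(x) = Σ a_i x^i, split into monomials and integrate each against ρ_sc separately.
Using ∫ x^{2j} ρ_sc = C_j = (1/(j+1)) C(2j, j) (Catalan numbers) and ∫ x^{2j+1} ρ_sc = 0 (odd monomials vanish by symmetry):
  i = 0 (even): a_0 · C_{0} = 1 · 1 = 1
  i = 1 (odd): ∫ x^1 ρ_sc = 0 (vanishes)
  i = 2 (even): a_2 · C_{1} = -3 · 1 = -3
  i = 3 (odd): ∫ x^3 ρ_sc = 0 (vanishes)

Summing the contributions: ∫_{−2}^{2} p(x) ρ_sc(x) dx = 1 + (-3) = -2.


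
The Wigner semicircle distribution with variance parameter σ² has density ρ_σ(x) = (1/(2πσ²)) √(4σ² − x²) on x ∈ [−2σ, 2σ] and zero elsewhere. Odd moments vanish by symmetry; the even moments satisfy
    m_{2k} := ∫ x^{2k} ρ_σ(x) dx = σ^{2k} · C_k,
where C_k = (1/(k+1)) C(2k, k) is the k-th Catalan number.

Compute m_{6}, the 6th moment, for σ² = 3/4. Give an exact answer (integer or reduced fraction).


By the scaled semicircle moment identity, m_{2k} = σ^{2k} · C_k with k = 3.
C_3 = (1/(k+1)) · C(2k, k) = (1/4) · C(6, 3) = (1/4) · 20 = 5.
σ^{2k} = (σ²)^k = (3/4)^3 = 27/64.

Therefore m_{6} = σ^{6} · C_3 = (27/64) · 5 = 135/64.


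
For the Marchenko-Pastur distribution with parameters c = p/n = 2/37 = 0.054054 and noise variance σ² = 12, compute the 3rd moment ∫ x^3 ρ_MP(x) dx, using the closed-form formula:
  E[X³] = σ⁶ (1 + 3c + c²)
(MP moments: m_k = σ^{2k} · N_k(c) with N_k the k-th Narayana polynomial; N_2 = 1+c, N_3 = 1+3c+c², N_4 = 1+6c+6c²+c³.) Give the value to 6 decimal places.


E[X³] = σ⁶ (1 + 3c + c²) (third MP moment). With σ² = 12 (so σ⁶ = 1728) and c = 2/37 = 0.054054: E[X³] = 1728 · (1 + 3·0.054054 + (0.054054)²) = 1728 · 1.165084.

So E[X^3] = 2013.265157.


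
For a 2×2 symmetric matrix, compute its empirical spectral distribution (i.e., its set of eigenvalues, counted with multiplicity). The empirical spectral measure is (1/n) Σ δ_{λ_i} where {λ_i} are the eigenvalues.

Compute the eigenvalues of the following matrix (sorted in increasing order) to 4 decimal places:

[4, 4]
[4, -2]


Since M is real symmetric, both eigenvalues are real; they are the roots of det(λI − M) = λ² − (tr M) λ + det M.
tr M = 4 + (-2) = 2.
det M = 4·(-2) − 4² = -8 − 16 = -24.
Characteristic polynomial: λ² − 2λ − 24 = 0.
Discriminant Δ = (tr M)² − 4·det M = 4 − (-96) = 100; √Δ = 10.000000.
λ = (tr M ± √Δ)/2 = (2 ± 10.000000)/2, giving (tr M − √Δ)/2 = -4.0000 and (tr M + √Δ)/2 = 6.0000.

Eigenvalues sorted in increasing order: [-4.0000, 6.0000].


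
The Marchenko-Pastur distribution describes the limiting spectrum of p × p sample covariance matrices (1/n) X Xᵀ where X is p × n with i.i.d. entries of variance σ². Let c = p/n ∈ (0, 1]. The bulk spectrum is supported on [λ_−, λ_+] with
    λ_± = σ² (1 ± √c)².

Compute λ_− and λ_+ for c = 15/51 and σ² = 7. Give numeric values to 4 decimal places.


c = 15/51 = 0.294118; √c = 0.542326.
λ_− = σ² (1 − √c)² = 7 · (1 − 0.542326)² = 7 · (0.457674)² = 1.466258.
λ_+ = σ² (1 + √c)² = 7 · (1 + 0.542326)² = 7 · (1.542326)² = 16.651390.

Rounded to 4 decimal places: λ_− ≈ 1.4663, λ_+ ≈ 16.6514.


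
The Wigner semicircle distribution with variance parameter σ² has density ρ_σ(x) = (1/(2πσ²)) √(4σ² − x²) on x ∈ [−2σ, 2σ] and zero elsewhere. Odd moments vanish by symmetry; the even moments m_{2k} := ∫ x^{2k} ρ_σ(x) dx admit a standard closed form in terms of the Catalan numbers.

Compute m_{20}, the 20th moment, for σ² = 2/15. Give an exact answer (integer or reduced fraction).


By the scaled semicircle moment identity, m_{2k} = σ^{2k} · C_k with k = 10.
C_10 = (1/(k+1)) · C(2k, k) = (1/11) · C(20, 10) = (1/11) · 184756 = 16796.
σ^{2k} = (σ²)^k = (2/15)^10 = 1024/576650390625.

Therefore m_{20} = σ^{20} · C_10 = (1024/576650390625) · 16796 = 17199104/576650390625.


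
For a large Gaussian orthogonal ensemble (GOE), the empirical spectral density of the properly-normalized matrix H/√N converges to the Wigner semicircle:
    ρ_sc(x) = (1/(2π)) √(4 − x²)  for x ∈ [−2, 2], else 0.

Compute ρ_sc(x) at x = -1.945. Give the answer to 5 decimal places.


ρ_sc(x) = (1/(2π)) √(4 − x²). With x = -1.945:
  4 − x² = 4 − (-1.945)² = 4 − 3.783025 = 0.216975.
  √(4 − x²) = 0.465806.
  1/(2π) = 0.159155.
  ρ_sc(-1.945) = 0.159155 · 0.465806 = 0.074135.

Rounded to 5 decimal places: ρ_sc(-1.945) ≈ 0.07414.


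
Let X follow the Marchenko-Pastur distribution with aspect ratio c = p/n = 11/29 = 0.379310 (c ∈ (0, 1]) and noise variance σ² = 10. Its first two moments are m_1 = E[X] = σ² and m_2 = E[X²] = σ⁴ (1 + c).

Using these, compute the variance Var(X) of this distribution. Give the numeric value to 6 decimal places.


m_1 = E[X] = σ² = 10, so m_1² = 100.
m_2 = E[X²] = σ⁴ (1 + c) = 100 · (1 + 0.379310) = 100 · 1.379310 = 137.931034.
(Note m_2 − m_1² simplifies to c · σ⁴ = 0.379310 · 100.)

Var(X) = m_2 − m_1² = 137.931034 − 100 = 37.931034.


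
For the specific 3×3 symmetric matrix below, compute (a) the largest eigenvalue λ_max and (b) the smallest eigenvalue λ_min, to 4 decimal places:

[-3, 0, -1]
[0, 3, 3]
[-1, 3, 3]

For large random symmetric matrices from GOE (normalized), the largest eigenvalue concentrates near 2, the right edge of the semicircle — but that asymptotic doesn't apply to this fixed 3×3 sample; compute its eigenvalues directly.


Since M is real symmetric, all three eigenvalues are real; they are the roots of det(λI − M) = λ³ − (tr M) λ² + s λ − det M, where s is the sum of the principal 2×2 minors.
tr M = -3 + 3 + 3 = 3.
s = ((-3)·3 − 0²) + ((-3)·3 − (-1)²) + (3·3 − 3²) = -9 + (-10) + 0 = -19.
det M (expand along row 1) = (-3)·0 − 0·3 + (-1)·3 = -3.
Characteristic polynomial: λ³ − 3λ² − 19λ + 3 = 0.
Substitute λ = y + (tr M)/3 = y + 1.000000 to remove the quadratic term: y³ + p·y + q = 0 with p = s − (tr M)²/3 = -22.000000 and q = −2(tr M)³/27 + (tr M)·s/3 − det M = -18.000000.
Three real roots ⇒ use the trigonometric (Viète) form: r = 2√(−p/3) = 5.416026, φ = arccos(3q/(p·r)) = arccos(0.453200) = 1.100444 rad.
y_k = r·cos(φ/3 − 2πk/3) for k = 0, 1, 2 gives y = 5.055722, -0.845672, -4.210049.
λ_k = y_k + 1.000000 gives λ = 6.0557, 0.1543, -3.2100 (check: the sum is 3.0000 = tr M).

Hence λ_max = 6.0557 and λ_min = -3.2100.


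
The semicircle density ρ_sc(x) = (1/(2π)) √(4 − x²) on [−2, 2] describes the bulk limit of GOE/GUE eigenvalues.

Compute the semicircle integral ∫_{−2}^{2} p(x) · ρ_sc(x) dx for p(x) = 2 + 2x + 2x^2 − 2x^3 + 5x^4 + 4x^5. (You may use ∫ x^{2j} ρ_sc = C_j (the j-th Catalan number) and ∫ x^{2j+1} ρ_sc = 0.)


Write p(x) = Σ a_i x^i, split into monomials and integrate each against ρ_sc separately.
Using ∫ x^{2j} ρ_sc = C_j = (1/(j+1)) C(2j, j) (Catalan numbers) and ∫ x^{2j+1} ρ_sc = 0 (odd monomials vanish by symmetry):
  i = 0 (even): a_0 · C_{0} = 2 · 1 = 2
  i = 1 (odd): ∫ x^1 ρ_sc = 0 (vanishes)
  i = 2 (even): a_2 · C_{1} = 2 · 1 = 2
  i = 3 (odd): ∫ x^3 ρ_sc = 0 (vanishes)
  i = 4 (even): a_4 · C_{2} = 5 · 2 = 10
  i = 5 (odd): ∫ x^5 ρ_sc = 0 (vanishes)

Summing the contributions: ∫_{−2}^{2} p(x) ρ_sc(x) dx = 2 + 2 + 10 = 14.


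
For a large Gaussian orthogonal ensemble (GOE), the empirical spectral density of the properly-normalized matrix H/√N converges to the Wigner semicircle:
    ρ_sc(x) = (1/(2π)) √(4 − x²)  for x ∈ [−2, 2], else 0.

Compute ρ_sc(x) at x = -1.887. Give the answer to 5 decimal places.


ρ_sc(x) = (1/(2π)) √(4 − x²). With x = -1.887:
  4 − x² = 4 − (-1.887)² = 4 − 3.560769 = 0.439231.
  √(4 − x²) = 0.662745.
  1/(2π) = 0.159155.
  ρ_sc(-1.887) = 0.159155 · 0.662745 = 0.105479.

Rounded to 5 decimal places: ρ_sc(-1.887) ≈ 0.10548.


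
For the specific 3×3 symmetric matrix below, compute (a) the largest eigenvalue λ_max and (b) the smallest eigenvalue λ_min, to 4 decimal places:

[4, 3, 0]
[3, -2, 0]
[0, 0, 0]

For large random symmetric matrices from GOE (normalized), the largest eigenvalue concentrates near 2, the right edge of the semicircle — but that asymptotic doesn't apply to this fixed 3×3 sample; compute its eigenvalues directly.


Since M is real symmetric, all three eigenvalues are real; they are the roots of det(λI − M) = λ³ − (tr M) λ² + s λ − det M, where s is the sum of the principal 2×2 minors.
tr M = 4 + (-2) + 0 = 2.
s = (4·(-2) − 3²) + (4·0 − 0²) + ((-2)·0 − 0²) = -17 + 0 + 0 = -17.
det M (expand along row 1) = 4·0 − 3·0 + 0·0 = 0.
Characteristic polynomial: λ³ − 2λ² − 17λ = 0.
Substitute λ = y + (tr M)/3 = y + 0.666667 to remove the quadratic term: y³ + p·y + q = 0 with p = s − (tr M)²/3 = -18.333333 and q = −2(tr M)³/27 + (tr M)·s/3 − det M = -11.925926.
Three real roots ⇒ use the trigonometric (Viète) form: r = 2√(−p/3) = 4.944132, φ = arccos(3q/(p·r)) = arccos(0.394713) = 1.165040 rad.
y_k = r·cos(φ/3 − 2πk/3) for k = 0, 1, 2 gives y = 4.575974, -0.666667, -3.909307.
λ_k = y_k + 0.666667 gives λ = 5.2426, 0.0000, -3.2426 (check: the sum is 2.0000 = tr M).

Hence λ_max = 5.2426 and λ_min = -3.2426.


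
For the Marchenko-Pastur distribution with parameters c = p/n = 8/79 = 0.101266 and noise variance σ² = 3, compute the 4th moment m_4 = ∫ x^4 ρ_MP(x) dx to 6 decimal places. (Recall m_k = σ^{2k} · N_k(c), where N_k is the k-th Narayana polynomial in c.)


E[X⁴] = σ⁸ (1 + 6c + 6c² + c³) (fourth MP moment). With σ² = 3 (so σ⁸ = 81) and c = 8/79 = 0.101266: E[X⁴] = 81 · (1 + 6·0.101266 + 6·(0.101266)² + (0.101266)³) = 81 · 1.670162.

So E[X^4] = 135.283122.


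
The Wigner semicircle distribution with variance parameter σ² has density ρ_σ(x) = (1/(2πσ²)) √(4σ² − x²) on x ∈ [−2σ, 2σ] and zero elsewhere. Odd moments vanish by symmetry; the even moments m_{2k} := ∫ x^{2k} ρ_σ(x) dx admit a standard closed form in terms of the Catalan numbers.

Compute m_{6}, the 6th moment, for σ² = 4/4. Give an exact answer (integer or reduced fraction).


By the scaled semicircle moment identity, m_{2k} = σ^{2k} · C_k with k = 3.
C_3 = (1/(k+1)) · C(2k, k) = (1/4) · C(6, 3) = (1/4) · 20 = 5.
σ^{2k} = (σ²)^k = (4/4)^3 = 1.

Therefore m_{6} = σ^{6} · C_3 = 1 · 5 = 5.


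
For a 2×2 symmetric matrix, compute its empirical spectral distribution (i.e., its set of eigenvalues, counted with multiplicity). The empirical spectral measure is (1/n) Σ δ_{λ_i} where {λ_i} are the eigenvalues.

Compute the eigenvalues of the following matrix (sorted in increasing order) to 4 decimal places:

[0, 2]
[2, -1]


Since M is real symmetric, both eigenvalues are real; they are the roots of det(λI − M) = λ² − (tr M) λ + det M.
tr M = 0 + (-1) = -1.
det M = 0·(-1) − 2² = 0 − 4 = -4.
Characteristic polynomial: λ² + λ − 4 = 0.
Discriminant Δ = (tr M)² − 4·det M = 1 − (-16) = 17; √Δ = 4.123106.
λ = (tr M ± √Δ)/2 = (-1 ± 4.123106)/2, giving (tr M − √Δ)/2 = -2.5616 and (tr M + √Δ)/2 = 1.5616.

Eigenvalues sorted in increasing order: [-2.5616, 1.5616].


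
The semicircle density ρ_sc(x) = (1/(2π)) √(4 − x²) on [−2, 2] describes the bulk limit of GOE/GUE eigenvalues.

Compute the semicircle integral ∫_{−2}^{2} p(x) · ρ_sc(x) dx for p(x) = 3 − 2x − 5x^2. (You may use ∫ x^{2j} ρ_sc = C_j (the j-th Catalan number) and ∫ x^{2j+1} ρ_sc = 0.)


Write p(x) = Σ a_i x^i, split into monomials and integrate each against ρ_sc separately.
Using ∫ x^{2j} ρ_sc = C_j = (1/(j+1)) C(2j, j) (Catalan numbers) and ∫ x^{2j+1} ρ_sc = 0 (odd monomials vanish by symmetry):
  i = 0 (even): a_0 · C_{0} = 3 · 1 = 3
  i = 1 (odd): ∫ x^1 ρ_sc = 0 (vanishes)
  i = 2 (even): a_2 · C_{1} = -5 · 1 = -5

Summing the contributions: ∫_{−2}^{2} p(x) ρ_sc(x) dx = 3 + (-5) = -2.


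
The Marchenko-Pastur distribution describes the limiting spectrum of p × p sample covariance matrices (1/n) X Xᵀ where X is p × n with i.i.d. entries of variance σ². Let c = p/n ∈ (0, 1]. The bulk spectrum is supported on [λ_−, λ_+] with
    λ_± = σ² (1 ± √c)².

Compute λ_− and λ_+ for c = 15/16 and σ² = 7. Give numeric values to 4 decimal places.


c = 15/16 = 0.937500; √c = 0.968246.
λ_− = σ² (1 − √c)² = 7 · (1 − 0.968246)² = 7 · (0.031754)² = 0.007058.
λ_+ = σ² (1 + √c)² = 7 · (1 + 0.968246)² = 7 · (1.968246)² = 27.117942.

Rounded to 4 decimal places: λ_− ≈ 0.0071, λ_+ ≈ 27.1179.


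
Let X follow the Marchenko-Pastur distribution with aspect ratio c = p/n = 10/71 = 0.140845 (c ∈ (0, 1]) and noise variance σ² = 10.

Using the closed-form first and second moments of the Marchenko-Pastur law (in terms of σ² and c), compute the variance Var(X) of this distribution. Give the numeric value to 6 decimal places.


Recall the MP moments m_1 = E[X] = σ² and m_2 = E[X²] = σ⁴ (1 + c).
m_1 = E[X] = σ² = 10, so m_1² = 100.
m_2 = E[X²] = σ⁴ (1 + c) = 100 · (1 + 0.140845) = 100 · 1.140845 = 114.084507.
(Note m_2 − m_1² simplifies to c · σ⁴ = 0.140845 · 100.)

Var(X) = m_2 − m_1² = 114.084507 − 100 = 14.084507.


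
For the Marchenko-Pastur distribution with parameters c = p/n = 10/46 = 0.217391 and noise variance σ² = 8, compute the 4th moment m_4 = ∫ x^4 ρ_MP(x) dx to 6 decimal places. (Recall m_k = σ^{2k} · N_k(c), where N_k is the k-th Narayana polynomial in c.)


E[X⁴] = σ⁸ (1 + 6c + 6c² + c³) (fourth MP moment). With σ² = 8 (so σ⁸ = 4096) and c = 10/46 = 0.217391: E[X⁴] = 4096 · (1 + 6·0.217391 + 6·(0.217391)² + (0.217391)³) = 4096 · 2.598175.

So E[X^4] = 10642.126407.


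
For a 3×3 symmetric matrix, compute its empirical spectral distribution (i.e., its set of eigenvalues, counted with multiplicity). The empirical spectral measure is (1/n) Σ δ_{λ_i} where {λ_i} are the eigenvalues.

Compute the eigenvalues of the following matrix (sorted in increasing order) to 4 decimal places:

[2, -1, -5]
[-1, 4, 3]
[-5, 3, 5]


Since M is real symmetric, all three eigenvalues are real; they are the roots of det(λI − M) = λ³ − (tr M) λ² + s λ − det M, where s is the sum of the principal 2×2 minors.
tr M = 2 + 4 + 5 = 11.
s = (2·4 − (-1)²) + (2·5 − (-5)²) + (4·5 − 3²) = 7 + (-15) + 11 = 3.
det M (expand along row 1) = 2·11 − (-1)·10 + (-5)·17 = -53.
Characteristic polynomial: λ³ − 11λ² + 3λ + 53 = 0.
Substitute λ = y + (tr M)/3 = y + 3.666667 to remove the quadratic term: y³ + p·y + q = 0 with p = s − (tr M)²/3 = -37.333333 and q = −2(tr M)³/27 + (tr M)·s/3 − det M = -34.592593.
Three real roots ⇒ use the trigonometric (Viète) form: r = 2√(−p/3) = 7.055337, φ = arccos(3q/(p·r)) = arccos(0.393994) = 1.165823 rad.
y_k = r·cos(φ/3 − 2πk/3) for k = 0, 1, 2 gives y = 6.529273, -0.949518, -5.579756.
λ_k = y_k + 3.666667 gives λ = 10.1959, 2.7171, -1.9131 (check: the sum is 11.0000 = tr M).

Eigenvalues sorted in increasing order: [-1.9131, 2.7171, 10.1959].


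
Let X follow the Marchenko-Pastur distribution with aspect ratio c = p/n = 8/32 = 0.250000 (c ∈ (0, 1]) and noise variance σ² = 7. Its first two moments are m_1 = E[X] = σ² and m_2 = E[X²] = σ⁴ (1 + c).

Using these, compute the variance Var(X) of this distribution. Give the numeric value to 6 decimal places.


m_1 = E[X] = σ² = 7, so m_1² = 49.
m_2 = E[X²] = σ⁴ (1 + c) = 49 · (1 + 0.250000) = 49 · 1.250000 = 61.250000.
(Note m_2 − m_1² simplifies to c · σ⁴ = 0.250000 · 49.)

Var(X) = m_2 − m_1² = 61.250000 − 49 = 12.250000.
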